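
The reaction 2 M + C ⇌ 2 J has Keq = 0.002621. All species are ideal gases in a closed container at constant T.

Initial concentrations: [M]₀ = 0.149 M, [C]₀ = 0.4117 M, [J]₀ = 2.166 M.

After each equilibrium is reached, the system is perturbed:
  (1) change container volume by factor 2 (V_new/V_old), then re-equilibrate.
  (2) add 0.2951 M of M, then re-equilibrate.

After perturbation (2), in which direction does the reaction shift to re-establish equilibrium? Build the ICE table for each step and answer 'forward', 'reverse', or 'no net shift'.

Q₀ = 513.3 vs Keq = 0.002621 ⇒ Q>K, reverse
Step 1:
                   M          C          J
  Initial      0.149     0.4117      2.166
  Change       2.033      1.016     -2.033
  Equil        2.182      1.428     0.1335
  solve Keq expr → x = -1.016; check Q = 0.002621
Then change container volume by factor 2 (V_new/V_old).
Step 2:
                   M          C          J
  Initial      1.091      0.714    0.06673
  Change     0.01844   0.009219   -0.01844
  Equil        1.109     0.7232    0.04829
  solve Keq expr → x = -0.009219; check Q = 0.002621
Then add 0.2951 M of M.
Step 3:
                   M          C          J
  Initial      1.404     0.7232    0.04829
  Change    -0.01207  -0.006035    0.01207
  Equil        1.392     0.7172    0.06036
  solve Keq expr → x = 0.006035; check Q = 0.002621

Direction: forward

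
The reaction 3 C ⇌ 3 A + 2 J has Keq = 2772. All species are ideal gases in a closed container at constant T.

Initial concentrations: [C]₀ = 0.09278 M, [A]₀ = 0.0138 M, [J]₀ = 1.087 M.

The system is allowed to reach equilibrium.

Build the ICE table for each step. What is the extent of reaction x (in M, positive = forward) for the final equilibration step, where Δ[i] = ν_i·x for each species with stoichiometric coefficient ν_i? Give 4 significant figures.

x = 0.02836 M

Q₀ = 0.003888 vs Keq = 2772 ⇒ Q<K, forward
Step 1:
                  C         A         J
  init      0.09278    0.0138     1.087
  Δ        -0.08508   0.08508   0.05672
  eq       0.007698   0.09888     1.144
  solve Keq expr → x = 0.02836; check Q = 2772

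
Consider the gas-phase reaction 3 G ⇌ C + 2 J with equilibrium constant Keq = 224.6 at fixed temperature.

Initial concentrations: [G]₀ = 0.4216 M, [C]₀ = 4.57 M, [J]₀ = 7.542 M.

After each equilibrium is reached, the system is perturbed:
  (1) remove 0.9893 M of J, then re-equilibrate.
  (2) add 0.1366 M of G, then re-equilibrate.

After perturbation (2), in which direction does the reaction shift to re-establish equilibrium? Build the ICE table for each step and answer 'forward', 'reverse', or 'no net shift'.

Direction: forward

Q₀ = 3469 vs Keq = 224.6 ⇒ Q>K, reverse
Step 1:
                  G         C         J
  I          0.4216      4.57     7.542
  C          0.5778   -0.1926   -0.3852
  E          0.9994     4.377     7.157
  solve Keq expr → x = -0.1926; check Q = 224.6
Then remove 0.9893 M of J.
Step 2:
                  G         C         J
  I          0.9994     4.377     6.167
  C        -0.08672   0.02891   0.05781
  E          0.9127     4.406     6.225
  solve Keq expr → x = 0.02891; check Q = 224.6
Then add 0.1366 M of G.
Step 3:
                  G         C         J
  I           1.049     4.406     6.225
  C         -0.1255   0.04184   0.08369
  E          0.9238     4.448     6.309
  solve Keq expr → x = 0.04184; check Q = 224.6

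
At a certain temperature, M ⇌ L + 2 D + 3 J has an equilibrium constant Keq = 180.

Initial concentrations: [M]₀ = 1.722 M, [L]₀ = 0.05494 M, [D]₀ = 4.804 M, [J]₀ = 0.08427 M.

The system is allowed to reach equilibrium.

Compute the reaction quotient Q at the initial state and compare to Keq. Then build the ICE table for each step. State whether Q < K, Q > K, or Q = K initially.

Q₀ = 4.4064e-04; Q < K (proceeds forward)

Q₀ = 4.4064e-04 vs Keq = 180 ⇒ Q<K, forward
Step 1:
                    M           L           D           J
  Initial       1.722     0.05494       4.804     0.08427
  Change      -0.6319      0.6319       1.264       1.896
  Equil          1.09      0.6868       6.068        1.98
  solve Keq expr → x = 0.6319; check Q = 180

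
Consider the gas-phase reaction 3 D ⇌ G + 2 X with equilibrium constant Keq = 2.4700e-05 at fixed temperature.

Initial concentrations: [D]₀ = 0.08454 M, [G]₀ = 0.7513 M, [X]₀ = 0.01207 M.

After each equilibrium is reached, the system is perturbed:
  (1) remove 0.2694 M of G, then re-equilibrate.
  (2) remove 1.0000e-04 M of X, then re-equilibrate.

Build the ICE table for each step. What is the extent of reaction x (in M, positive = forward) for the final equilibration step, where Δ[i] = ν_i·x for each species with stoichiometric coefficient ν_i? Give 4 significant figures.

x = 4.9736e-05 M

Q₀ = 0.1812 vs Keq = 2.4700e-05 ⇒ Q>K, reverse
Step 1:
                   D          G          X
  I          0.08454     0.7513    0.01207
  C          0.01782  -0.005941   -0.01188
  E           0.1024     0.7454 1.8853e-04
  solve Keq expr → x = -0.005941; check Q = 2.4700e-05
Then remove 0.2694 M of G.
Step 2:
                   D          G          X
  I           0.1024      0.476 1.8853e-04
  C       -7.0720e-05 2.3573e-05 4.7147e-05
  E           0.1023      0.476 2.3567e-04
  solve Keq expr → x = 2.3573e-05; check Q = 2.4700e-05
Then remove 1.0000e-04 M of X.
Step 3:
                   D          G          X
  I           0.1023      0.476 1.3567e-04
  C       -1.4921e-04 4.9736e-05 9.9472e-05
  E           0.1021      0.476 2.3515e-04
  solve Keq expr → x = 4.9736e-05; check Q = 2.4700e-05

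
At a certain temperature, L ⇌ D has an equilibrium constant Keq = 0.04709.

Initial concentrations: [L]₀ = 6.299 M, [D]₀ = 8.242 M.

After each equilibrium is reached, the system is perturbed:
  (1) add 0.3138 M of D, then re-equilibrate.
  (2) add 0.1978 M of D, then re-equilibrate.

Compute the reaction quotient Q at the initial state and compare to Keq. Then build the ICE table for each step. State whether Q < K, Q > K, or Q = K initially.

Q₀ = 1.308; Q > K (proceeds reverse)

Q₀ = 1.308 vs Keq = 0.04709 ⇒ Q>K, reverse
Step 1:
                  L         D
  I           6.299     8.242
  C           7.588    -7.588
  E           13.89    0.6539
  solve Keq expr → x = -7.588; check Q = 0.04709
Then add 0.3138 M of D.
Step 2:
                  L         D
  I           13.89    0.9677
  C          0.2997   -0.2997
  E           14.19    0.6681
  solve Keq expr → x = -0.2997; check Q = 0.04709
Then add 0.1978 M of D.
Step 3:
                  L         D
  I           14.19    0.8659
  C          0.1889   -0.1889
  E           14.38    0.6769
  solve Keq expr → x = -0.1889; check Q = 0.04709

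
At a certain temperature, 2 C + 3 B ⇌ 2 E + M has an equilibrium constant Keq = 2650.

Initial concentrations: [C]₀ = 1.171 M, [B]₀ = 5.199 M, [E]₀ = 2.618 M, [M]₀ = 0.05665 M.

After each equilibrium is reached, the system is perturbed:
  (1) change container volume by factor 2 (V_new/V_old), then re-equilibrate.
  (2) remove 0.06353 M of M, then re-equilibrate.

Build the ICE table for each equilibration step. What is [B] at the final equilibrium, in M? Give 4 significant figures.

[B]_eq = 1.733 M

Q₀ = 0.002015 vs Keq = 2650 ⇒ Q<K, forward
Step 1:
                  C         B         E         M
  I           1.171     5.199     2.618   0.05665
  C          -1.162    -1.743     1.162    0.5809
  E        0.009125     3.456      3.78    0.6376
  solve Keq expr → x = 0.5809; check Q = 2650
Then change container volume by factor 2 (V_new/V_old).
Step 2:
                  C         B         E         M
  I        0.004562     1.728      1.89    0.3188
  C        0.004457  0.006685 -0.004457 -0.002228
  E        0.009019     1.735     1.885    0.3166
  solve Keq expr → x = -0.002228; check Q = 2650
Then remove 0.06353 M of M.
Step 3:
                  C         B         E         M
  I        0.009019     1.735     1.885     0.253
  C       -9.3439e-04 -0.001402 9.3439e-04 4.6720e-04
  E        0.008085     1.733     1.886    0.2535
  solve Keq expr → x = 4.6720e-04; check Q = 2650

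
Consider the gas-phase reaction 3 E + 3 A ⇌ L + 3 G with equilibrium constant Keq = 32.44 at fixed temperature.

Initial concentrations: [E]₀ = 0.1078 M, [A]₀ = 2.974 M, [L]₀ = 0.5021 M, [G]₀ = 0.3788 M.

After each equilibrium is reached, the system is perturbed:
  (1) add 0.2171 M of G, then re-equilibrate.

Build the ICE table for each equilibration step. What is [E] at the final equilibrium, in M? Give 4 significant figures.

Q₀ = 0.8282 vs Keq = 32.44 ⇒ Q<K, forward
Step 1:
                  E         A         L         G
  Initial    0.1078     2.974    0.5021    0.3788
  Change   -0.06883  -0.06883   0.02294   0.06883
  Equil     0.03897     2.905     0.525    0.4476
  solve Keq expr → x = 0.02294; check Q = 32.44
Then add 0.2171 M of G.
Step 2:
                  E         A         L         G
  Initial   0.03897     2.905     0.525    0.6647
  Change     0.0169    0.0169 -0.005634   -0.0169
  Equil     0.05588     2.922    0.5194    0.6478
  solve Keq expr → x = -0.005634; check Q = 32.44

[E]_eq = 0.05588 M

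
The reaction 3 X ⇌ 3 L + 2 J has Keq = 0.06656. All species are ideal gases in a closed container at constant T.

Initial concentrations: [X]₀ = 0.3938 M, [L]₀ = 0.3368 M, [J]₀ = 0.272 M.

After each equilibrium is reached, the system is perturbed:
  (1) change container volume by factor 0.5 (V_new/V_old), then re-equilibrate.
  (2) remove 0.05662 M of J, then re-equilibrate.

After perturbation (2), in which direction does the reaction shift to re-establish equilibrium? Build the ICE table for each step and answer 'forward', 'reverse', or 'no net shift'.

Direction: forward

Q₀ = 0.04628 vs Keq = 0.06656 ⇒ Q<K, forward
Step 1:
                    X           L           J
  I            0.3938      0.3368       0.272
  C          -0.01707     0.01707     0.01138
  E            0.3767      0.3539      0.2834
  solve Keq expr → x = 0.005691; check Q = 0.06656
Then change container volume by factor 0.5 (V_new/V_old).
Step 2:
                    X           L           J
  I            0.7535      0.7077      0.5668
  C            0.1272     -0.1272    -0.08479
  E            0.8806      0.5806       0.482
  solve Keq expr → x = -0.04239; check Q = 0.06656
Then remove 0.05662 M of J.
Step 3:
                    X           L           J
  I            0.8806      0.5806      0.4254
  C          -0.02154     0.02154     0.01436
  E            0.8591      0.6021      0.4397
  solve Keq expr → x = 0.007179; check Q = 0.06656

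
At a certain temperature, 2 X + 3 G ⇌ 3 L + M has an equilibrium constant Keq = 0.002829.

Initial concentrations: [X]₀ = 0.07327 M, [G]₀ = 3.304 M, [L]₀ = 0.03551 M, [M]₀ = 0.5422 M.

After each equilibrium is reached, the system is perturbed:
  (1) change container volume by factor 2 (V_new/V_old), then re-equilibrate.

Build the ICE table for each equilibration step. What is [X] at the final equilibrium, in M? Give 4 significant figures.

[X]_eq = 0.02708 M

Q₀ = 1.2538e-04 vs Keq = 0.002829 ⇒ Q<K, forward
Step 1:
                  X         G         L         M
  I         0.07327     3.304   0.03551    0.5422
  C        -0.02559  -0.03839   0.03839    0.0128
  E         0.04768     3.266    0.0739     0.555
  solve Keq expr → x = 0.0128; check Q = 0.002829
Then change container volume by factor 2 (V_new/V_old).
Step 2:
                  X         G         L         M
  I         0.02384     1.633   0.03695    0.2775
  C        0.003242  0.004863 -0.004863 -0.001621
  E         0.02708     1.638   0.03209    0.2759
  solve Keq expr → x = -0.001621; check Q = 0.002829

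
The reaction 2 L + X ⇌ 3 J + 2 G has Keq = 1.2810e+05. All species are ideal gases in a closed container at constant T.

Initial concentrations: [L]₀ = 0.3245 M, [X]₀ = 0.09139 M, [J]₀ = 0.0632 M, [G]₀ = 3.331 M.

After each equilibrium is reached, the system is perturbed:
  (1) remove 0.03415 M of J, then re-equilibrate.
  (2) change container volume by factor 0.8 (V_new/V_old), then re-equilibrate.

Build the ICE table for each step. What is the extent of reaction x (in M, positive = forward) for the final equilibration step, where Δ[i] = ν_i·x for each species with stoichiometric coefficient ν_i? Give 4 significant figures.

Q₀ = 0.2911 vs Keq = 1.2810e+05 ⇒ Q<K, forward
Step 1:
                    L           X           J           G
  I            0.3245     0.09139      0.0632       3.331
  C           -0.1824    -0.09121      0.2736      0.1824
  E            0.1421  1.8240e-04      0.3368       3.513
  solve Keq expr → x = 0.09121; check Q = 1.2810e+05
Then remove 0.03415 M of J.
Step 2:
                    L           X           J           G
  I            0.1421  1.8240e-04      0.3027       3.513
  C       -9.9312e-05 -4.9656e-05  1.4897e-04  9.9312e-05
  E             0.142  1.3274e-04      0.3028       3.514
  solve Keq expr → x = 4.9656e-05; check Q = 1.2810e+05
Then change container volume by factor 0.8 (V_new/V_old).
Step 3:
                    L           X           J           G
  I            0.1775  1.6593e-04      0.3785       4.392
  C        1.8442e-04  9.2208e-05 -2.7662e-04 -1.8442e-04
  E            0.1777  2.5813e-04      0.3783       4.392
  solve Keq expr → x = -9.2208e-05; check Q = 1.2810e+05

x = -9.2208e-05 M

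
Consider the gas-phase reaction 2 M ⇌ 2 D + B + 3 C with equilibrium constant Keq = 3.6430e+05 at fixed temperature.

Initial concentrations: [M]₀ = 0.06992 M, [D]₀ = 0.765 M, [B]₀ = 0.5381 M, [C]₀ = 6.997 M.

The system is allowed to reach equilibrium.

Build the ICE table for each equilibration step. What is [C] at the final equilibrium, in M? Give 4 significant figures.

Q₀ = 2.2066e+04 vs Keq = 3.6430e+05 ⇒ Q<K, forward
Step 1:
                  M         D         B         C
  I         0.06992     0.765    0.5381     6.997
  C        -0.05083   0.05083   0.02542   0.07625
  E         0.01909    0.8158    0.5635     7.073
  solve Keq expr → x = 0.02542; check Q = 3.6430e+05

[C]_eq = 7.073 M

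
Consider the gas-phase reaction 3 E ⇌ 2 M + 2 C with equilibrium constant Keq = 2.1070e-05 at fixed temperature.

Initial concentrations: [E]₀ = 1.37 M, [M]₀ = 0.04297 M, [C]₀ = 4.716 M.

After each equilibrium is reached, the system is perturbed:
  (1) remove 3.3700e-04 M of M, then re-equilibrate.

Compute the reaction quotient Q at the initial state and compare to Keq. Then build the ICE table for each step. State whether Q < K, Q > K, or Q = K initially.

Q₀ = 0.01597; Q > K (proceeds reverse)

Q₀ = 0.01597 vs Keq = 2.1070e-05 ⇒ Q>K, reverse
Step 1:
                    E           M           C
  Initial        1.37     0.04297       4.716
  Change      0.06193    -0.04129    -0.04129
  Equil         1.432    0.001683       4.675
  solve Keq expr → x = -0.02064; check Q = 2.1070e-05
Then remove 3.3700e-04 M of M.
Step 2:
                    E           M           C
  Initial       1.432    0.001346       4.675
  Change  -5.0399e-04  3.3599e-04  3.3599e-04
  Equil         1.431    0.001682       4.675
  solve Keq expr → x = 1.6800e-04; check Q = 2.1070e-05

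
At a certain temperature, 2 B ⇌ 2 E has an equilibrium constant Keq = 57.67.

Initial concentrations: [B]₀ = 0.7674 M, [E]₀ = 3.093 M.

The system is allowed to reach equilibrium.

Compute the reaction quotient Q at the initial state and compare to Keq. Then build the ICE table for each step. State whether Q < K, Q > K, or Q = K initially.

Q₀ = 16.24 vs Keq = 57.67 ⇒ Q<K, forward
Step 1:
                  B         E
  init       0.7674     3.093
  Δ         -0.3182    0.3182
  eq         0.4492     3.411
  solve Keq expr → x = 0.1591; check Q = 57.67

Q₀ = 16.24; Q < K (proceeds forward)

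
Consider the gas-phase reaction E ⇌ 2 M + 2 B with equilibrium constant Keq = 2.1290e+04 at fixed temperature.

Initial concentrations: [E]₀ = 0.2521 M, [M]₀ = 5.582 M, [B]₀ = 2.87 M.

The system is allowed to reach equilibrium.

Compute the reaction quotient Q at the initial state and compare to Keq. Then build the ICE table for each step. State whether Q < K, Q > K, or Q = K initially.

Q₀ = 1018 vs Keq = 2.1290e+04 ⇒ Q<K, forward
Step 1:
                   E          M          B
  init        0.2521      5.582       2.87
  Δ           -0.233      0.466      0.466
  eq         0.01912      6.048      3.336
  solve Keq expr → x = 0.233; check Q = 2.1290e+04

Q₀ = 1018; Q < K (proceeds forward)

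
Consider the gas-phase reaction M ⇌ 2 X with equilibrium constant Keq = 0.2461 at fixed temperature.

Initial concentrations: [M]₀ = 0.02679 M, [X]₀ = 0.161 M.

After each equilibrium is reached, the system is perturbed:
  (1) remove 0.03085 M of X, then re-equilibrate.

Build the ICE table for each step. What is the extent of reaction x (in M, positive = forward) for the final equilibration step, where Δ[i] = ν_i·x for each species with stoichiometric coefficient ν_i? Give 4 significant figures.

Q₀ = 0.9676 vs Keq = 0.2461 ⇒ Q>K, reverse
Step 1:
                  M         X
  Initial   0.02679     0.161
  Change    0.02439  -0.04877
  Equil     0.05118    0.1122
  solve Keq expr → x = -0.02439; check Q = 0.2461
Then remove 0.03085 M of X.
Step 2:
                  M         X
  Initial   0.05118   0.08138
  Change   -0.00978   0.01956
  Equil      0.0414    0.1009
  solve Keq expr → x = 0.00978; check Q = 0.2461

x = 0.00978 M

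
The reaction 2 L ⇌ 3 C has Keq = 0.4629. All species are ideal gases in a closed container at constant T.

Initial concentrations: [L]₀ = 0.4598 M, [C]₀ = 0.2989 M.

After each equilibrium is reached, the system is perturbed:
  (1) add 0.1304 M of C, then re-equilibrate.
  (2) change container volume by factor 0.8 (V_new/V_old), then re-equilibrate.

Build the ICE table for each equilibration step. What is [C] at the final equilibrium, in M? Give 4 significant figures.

Q₀ = 0.1263 vs Keq = 0.4629 ⇒ Q<K, forward
Step 1:
                  L         C
  Initial    0.4598    0.2989
  Change   -0.07403     0.111
  Equil      0.3858    0.4099
  solve Keq expr → x = 0.03701; check Q = 0.4629
Then add 0.1304 M of C.
Step 2:
                  L         C
  Initial    0.3858    0.5403
  Change    0.05951  -0.08926
  Equil      0.4453    0.4511
  solve Keq expr → x = -0.02975; check Q = 0.4629
Then change container volume by factor 0.8 (V_new/V_old).
Step 3:
                  L         C
  Initial    0.5566    0.5638
  Change    0.01903  -0.02855
  Equil      0.5756    0.5353
  solve Keq expr → x = -0.009517; check Q = 0.4629

[C]_eq = 0.5353 M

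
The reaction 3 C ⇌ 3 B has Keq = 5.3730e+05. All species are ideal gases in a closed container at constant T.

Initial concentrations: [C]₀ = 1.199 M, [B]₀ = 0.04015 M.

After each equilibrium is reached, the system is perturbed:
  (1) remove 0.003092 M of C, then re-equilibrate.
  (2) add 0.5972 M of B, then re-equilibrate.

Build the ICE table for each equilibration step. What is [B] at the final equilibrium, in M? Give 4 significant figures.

[B]_eq = 1.811 M

Q₀ = 3.7549e-05 vs Keq = 5.3730e+05 ⇒ Q<K, forward
Step 1:
                  C         B
  init        1.199   0.04015
  Δ          -1.184     1.184
  eq        0.01506     1.224
  solve Keq expr → x = 0.3946; check Q = 5.3730e+05
Then remove 0.003092 M of C.
Step 2:
                  C         B
  init      0.01197     1.224
  Δ        0.003054 -0.003054
  eq        0.01502     1.221
  solve Keq expr → x = -0.001018; check Q = 5.3730e+05
Then add 0.5972 M of B.
Step 3:
                  C         B
  init      0.01502     1.818
  Δ        0.007257 -0.007257
  eq        0.02228     1.811
  solve Keq expr → x = -0.002419; check Q = 5.3730e+05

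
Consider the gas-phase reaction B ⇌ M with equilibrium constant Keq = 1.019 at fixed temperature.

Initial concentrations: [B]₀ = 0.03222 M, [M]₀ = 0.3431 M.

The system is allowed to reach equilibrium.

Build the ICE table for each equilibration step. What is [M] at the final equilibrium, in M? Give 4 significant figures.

[M]_eq = 0.1894 M

Q₀ = 10.65 vs Keq = 1.019 ⇒ Q>K, reverse
Step 1:
                    B           M
  Initial     0.03222      0.3431
  Change       0.1537     -0.1537
  Equil        0.1859      0.1894
  solve Keq expr → x = -0.1537; check Q = 1.019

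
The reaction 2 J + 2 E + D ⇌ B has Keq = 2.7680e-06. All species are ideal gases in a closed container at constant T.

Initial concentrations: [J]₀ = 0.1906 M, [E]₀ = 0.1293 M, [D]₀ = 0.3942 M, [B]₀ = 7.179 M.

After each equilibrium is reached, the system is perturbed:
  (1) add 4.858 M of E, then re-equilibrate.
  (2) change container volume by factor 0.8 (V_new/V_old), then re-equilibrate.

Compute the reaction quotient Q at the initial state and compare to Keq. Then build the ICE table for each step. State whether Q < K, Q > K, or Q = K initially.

Q₀ = 2.9985e+04; Q > K (proceeds reverse)

Q₀ = 2.9985e+04 vs Keq = 2.7680e-06 ⇒ Q>K, reverse
Step 1:
                    J           E           D           B
  Initial      0.1906      0.1293      0.3942       7.179
  Change        13.15       13.15       6.574      -6.574
  Equil         13.34       13.28       6.968       0.605
  solve Keq expr → x = -6.574; check Q = 2.7680e-06
Then add 4.858 M of E.
Step 2:
                    J           E           D           B
  Initial       13.34       18.14       6.968       0.605
  Change      -0.6196     -0.6196     -0.3098      0.3098
  Equil         12.72       17.52       6.658      0.9148
  solve Keq expr → x = 0.3098; check Q = 2.7680e-06
Then change container volume by factor 0.8 (V_new/V_old).
Step 3:
                    J           E           D           B
  Initial        15.9       21.89       8.323       1.143
  Change       -1.419      -1.419     -0.7093      0.7093
  Equil         14.48       20.48       7.614       1.853
  solve Keq expr → x = 0.7093; check Q = 2.7680e-06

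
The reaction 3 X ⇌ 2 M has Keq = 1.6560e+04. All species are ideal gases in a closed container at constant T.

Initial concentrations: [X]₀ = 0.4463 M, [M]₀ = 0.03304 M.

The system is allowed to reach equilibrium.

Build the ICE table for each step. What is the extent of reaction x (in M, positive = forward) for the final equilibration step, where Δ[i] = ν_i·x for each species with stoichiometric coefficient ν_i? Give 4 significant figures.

Q₀ = 0.01228 vs Keq = 1.6560e+04 ⇒ Q<K, forward
Step 1:
                   X          M
  init        0.4463    0.03304
  Δ           -0.428     0.2853
  eq         0.01829     0.3184
  solve Keq expr → x = 0.1427; check Q = 1.6560e+04

x = 0.1427 M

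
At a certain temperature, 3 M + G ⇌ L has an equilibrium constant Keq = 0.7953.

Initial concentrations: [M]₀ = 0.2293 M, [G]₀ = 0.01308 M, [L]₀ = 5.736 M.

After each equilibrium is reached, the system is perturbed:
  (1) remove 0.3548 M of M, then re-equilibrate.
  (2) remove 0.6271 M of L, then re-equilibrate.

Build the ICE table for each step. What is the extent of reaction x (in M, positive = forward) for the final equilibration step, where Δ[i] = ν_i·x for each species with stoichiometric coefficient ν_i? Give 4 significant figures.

Q₀ = 3.6374e+04 vs Keq = 0.7953 ⇒ Q>K, reverse
Step 1:
                    M           G           L
  init         0.2293     0.01308       5.736
  Δ             1.914       0.638      -0.638
  eq            2.143      0.6511       5.098
  solve Keq expr → x = -0.638; check Q = 0.7953
Then remove 0.3548 M of M.
Step 2:
                    M           G           L
  init          1.788      0.6511       5.098
  Δ            0.2568     0.08559    -0.08559
  eq            2.045      0.7367       5.012
  solve Keq expr → x = -0.08559; check Q = 0.7953
Then remove 0.6271 M of L.
Step 3:
                    M           G           L
  init          2.045      0.7367       4.385
  Δ          -0.06596    -0.02199     0.02199
  eq            1.979      0.7147       4.407
  solve Keq expr → x = 0.02199; check Q = 0.7953

x = 0.02199 M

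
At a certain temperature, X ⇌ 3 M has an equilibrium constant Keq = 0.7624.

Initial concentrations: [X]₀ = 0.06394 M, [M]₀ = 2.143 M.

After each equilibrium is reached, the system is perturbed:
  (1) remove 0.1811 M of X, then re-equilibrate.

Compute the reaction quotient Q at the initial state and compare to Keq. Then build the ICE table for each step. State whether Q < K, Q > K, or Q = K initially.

Q₀ = 153.9 vs Keq = 0.7624 ⇒ Q>K, reverse
Step 1:
                   X          M
  init       0.06394      2.143
  Δ           0.4677     -1.403
  eq          0.5316       0.74
  solve Keq expr → x = -0.4677; check Q = 0.7624
Then remove 0.1811 M of X.
Step 2:
                   X          M
  init        0.3505       0.74
  Δ          0.02667      -0.08
  eq          0.3772       0.66
  solve Keq expr → x = -0.02667; check Q = 0.7624

Q₀ = 153.9; Q > K (proceeds reverse)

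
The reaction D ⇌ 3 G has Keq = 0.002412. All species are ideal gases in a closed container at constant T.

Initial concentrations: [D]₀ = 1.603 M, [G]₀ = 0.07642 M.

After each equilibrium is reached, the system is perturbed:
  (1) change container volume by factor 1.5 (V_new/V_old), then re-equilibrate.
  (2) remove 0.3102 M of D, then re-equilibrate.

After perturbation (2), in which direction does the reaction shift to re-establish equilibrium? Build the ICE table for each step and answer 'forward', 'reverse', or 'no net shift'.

Q₀ = 2.7841e-04 vs Keq = 0.002412 ⇒ Q<K, forward
Step 1:
                  D         G
  init        1.603   0.07642
  Δ        -0.02655   0.07966
  eq          1.576    0.1561
  solve Keq expr → x = 0.02655; check Q = 0.002412
Then change container volume by factor 1.5 (V_new/V_old).
Step 2:
                  D         G
  init        1.051    0.1041
  Δ        -0.01061   0.03184
  eq           1.04    0.1359
  solve Keq expr → x = 0.01061; check Q = 0.002412
Then remove 0.3102 M of D.
Step 3:
                  D         G
  init       0.7302    0.1359
  Δ        0.004952  -0.01486
  eq         0.7351     0.121
  solve Keq expr → x = -0.004952; check Q = 0.002412

Direction: reverse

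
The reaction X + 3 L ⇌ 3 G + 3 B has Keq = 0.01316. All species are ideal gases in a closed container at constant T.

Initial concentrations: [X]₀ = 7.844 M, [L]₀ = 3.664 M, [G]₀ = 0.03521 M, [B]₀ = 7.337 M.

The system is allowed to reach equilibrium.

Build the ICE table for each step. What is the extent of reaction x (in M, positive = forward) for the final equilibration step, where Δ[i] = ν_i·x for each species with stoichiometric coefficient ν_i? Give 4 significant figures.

x = 0.0605 M

Q₀ = 4.4684e-05 vs Keq = 0.01316 ⇒ Q<K, forward
Step 1:
                  X         L         G         B
  init        7.844     3.664   0.03521     7.337
  Δ         -0.0605   -0.1815    0.1815    0.1815
  eq          7.783     3.482    0.2167     7.519
  solve Keq expr → x = 0.0605; check Q = 0.01316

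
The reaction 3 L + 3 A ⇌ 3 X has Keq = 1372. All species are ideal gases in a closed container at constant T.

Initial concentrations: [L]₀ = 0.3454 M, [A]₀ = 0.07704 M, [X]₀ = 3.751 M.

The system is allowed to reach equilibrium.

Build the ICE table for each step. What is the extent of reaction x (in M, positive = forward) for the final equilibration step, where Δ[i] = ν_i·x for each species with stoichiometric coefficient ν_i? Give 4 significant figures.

x = -0.1192 M

Q₀ = 2.8011e+06 vs Keq = 1372 ⇒ Q>K, reverse
Step 1:
                   L          A          X
  Initial     0.3454    0.07704      3.751
  Change      0.3575     0.3575    -0.3575
  Equil       0.7029     0.4345      3.394
  solve Keq expr → x = -0.1192; check Q = 1372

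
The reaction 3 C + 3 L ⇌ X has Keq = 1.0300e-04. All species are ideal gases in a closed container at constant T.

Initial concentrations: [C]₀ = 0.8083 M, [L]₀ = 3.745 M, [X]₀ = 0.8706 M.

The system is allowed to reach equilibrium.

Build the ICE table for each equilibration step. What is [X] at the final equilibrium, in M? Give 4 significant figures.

Q₀ = 0.03139 vs Keq = 1.0300e-04 ⇒ Q>K, reverse
Step 1:
                   C          L          X
  init        0.8083      3.745     0.8706
  Δ            1.751      1.751    -0.5838
  eq            2.56      5.496     0.2868
  solve Keq expr → x = -0.5838; check Q = 1.0300e-04

[X]_eq = 0.2868 M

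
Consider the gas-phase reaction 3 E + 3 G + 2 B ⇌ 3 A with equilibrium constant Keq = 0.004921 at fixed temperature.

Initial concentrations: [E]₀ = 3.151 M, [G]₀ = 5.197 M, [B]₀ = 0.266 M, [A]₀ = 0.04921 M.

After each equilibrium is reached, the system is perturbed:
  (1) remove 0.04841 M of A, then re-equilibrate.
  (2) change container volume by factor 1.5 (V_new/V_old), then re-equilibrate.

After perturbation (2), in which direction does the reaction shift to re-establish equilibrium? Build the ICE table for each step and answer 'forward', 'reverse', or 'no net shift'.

Q₀ = 3.8352e-07 vs Keq = 0.004921 ⇒ Q<K, forward
Step 1:
                  E         G         B         A
  init        3.151     5.197     0.266   0.04921
  Δ           -0.31     -0.31   -0.2067      0.31
  eq          2.841     4.887   0.05933    0.3592
  solve Keq expr → x = 0.1033; check Q = 0.004921
Then remove 0.04841 M of A.
Step 2:
                  E         G         B         A
  init        2.841     4.887   0.05933    0.3108
  Δ        -0.01229  -0.01229 -0.008195   0.01229
  eq          2.829     4.875   0.05113    0.3231
  solve Keq expr → x = 0.004098; check Q = 0.004921
Then change container volume by factor 1.5 (V_new/V_old).
Step 3:
                  E         G         B         A
  init        1.886      3.25   0.03409    0.2154
  Δ         0.04377   0.04377   0.02918  -0.04377
  eq           1.93     3.294   0.06327    0.1716
  solve Keq expr → x = -0.01459; check Q = 0.004921

Direction: reverse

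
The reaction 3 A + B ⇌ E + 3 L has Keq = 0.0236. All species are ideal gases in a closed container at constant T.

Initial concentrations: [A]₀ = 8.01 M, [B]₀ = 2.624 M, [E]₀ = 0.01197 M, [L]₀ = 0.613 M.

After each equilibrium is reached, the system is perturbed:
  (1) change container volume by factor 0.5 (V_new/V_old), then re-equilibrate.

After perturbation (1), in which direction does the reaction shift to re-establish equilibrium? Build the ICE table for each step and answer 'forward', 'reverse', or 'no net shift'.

Direction: no net shift

Q₀ = 2.0446e-06 vs Keq = 0.0236 ⇒ Q<K, forward
Step 1:
                   A          B          E          L
  init          8.01      2.624    0.01197      0.613
  Δ           -1.919    -0.6397     0.6397      1.919
  eq           6.091      1.984     0.6517      2.532
  solve Keq expr → x = 0.6397; check Q = 0.0236
Then change container volume by factor 0.5 (V_new/V_old).
Step 2:
                   A          B          E          L
  init         12.18      3.969      1.303      5.064
  Δ                0          0          0          0
  eq           12.18      3.969      1.303      5.064
  solve Keq expr → x = 0; check Q = 0.0236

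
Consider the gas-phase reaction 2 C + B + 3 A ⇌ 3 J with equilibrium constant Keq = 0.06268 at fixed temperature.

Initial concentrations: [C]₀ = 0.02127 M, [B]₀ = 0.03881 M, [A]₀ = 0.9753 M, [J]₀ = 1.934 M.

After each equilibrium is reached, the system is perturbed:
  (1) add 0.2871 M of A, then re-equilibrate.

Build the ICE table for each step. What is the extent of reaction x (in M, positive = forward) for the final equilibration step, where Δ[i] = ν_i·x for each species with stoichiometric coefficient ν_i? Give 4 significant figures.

x = 0.015 M

Q₀ = 4.4410e+05 vs Keq = 0.06268 ⇒ Q>K, reverse
Step 1:
                   C          B          A          J
  Initial    0.02127    0.03881     0.9753      1.934
  Change      0.8605     0.4303      1.291     -1.291
  Equil       0.8818     0.4691      2.266     0.6432
  solve Keq expr → x = -0.4303; check Q = 0.06268
Then add 0.2871 M of A.
Step 2:
                   C          B          A          J
  Initial     0.8818     0.4691      2.553     0.6432
  Change    -0.02999     -0.015   -0.04499    0.04499
  Equil       0.8518     0.4541      2.508     0.6882
  solve Keq expr → x = 0.015; check Q = 0.06268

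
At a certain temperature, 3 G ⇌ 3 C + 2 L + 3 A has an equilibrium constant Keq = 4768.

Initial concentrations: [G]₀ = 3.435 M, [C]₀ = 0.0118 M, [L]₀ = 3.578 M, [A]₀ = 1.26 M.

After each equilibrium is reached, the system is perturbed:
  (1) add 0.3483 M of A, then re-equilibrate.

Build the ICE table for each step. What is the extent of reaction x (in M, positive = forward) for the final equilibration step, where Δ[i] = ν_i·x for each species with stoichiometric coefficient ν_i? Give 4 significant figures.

x = -0.02042 M

Q₀ = 1.0381e-06 vs Keq = 4768 ⇒ Q<K, forward
Step 1:
                    G           C           L           A
  init          3.435      0.0118       3.578        1.26
  Δ            -2.151       2.151       1.434       2.151
  eq            1.284       2.163       5.012       3.411
  solve Keq expr → x = 0.717; check Q = 4768
Then add 0.3483 M of A.
Step 2:
                    G           C           L           A
  init          1.284       2.163       5.012       3.759
  Δ           0.06126    -0.06126    -0.04084    -0.06126
  eq            1.345       2.102       4.971       3.698
  solve Keq expr → x = -0.02042; check Q = 4768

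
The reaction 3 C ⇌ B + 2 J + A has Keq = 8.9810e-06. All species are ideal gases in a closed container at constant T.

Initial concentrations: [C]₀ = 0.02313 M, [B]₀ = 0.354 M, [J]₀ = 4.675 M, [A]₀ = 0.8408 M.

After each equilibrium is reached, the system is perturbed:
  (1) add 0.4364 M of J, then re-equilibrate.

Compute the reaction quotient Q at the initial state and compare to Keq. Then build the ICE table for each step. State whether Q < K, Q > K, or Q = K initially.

Q₀ = 5.2569e+05 vs Keq = 8.9810e-06 ⇒ Q>K, reverse
Step 1:
                   C          B          J          A
  I          0.02313      0.354      4.675     0.8408
  C            1.062     -0.354     -0.708     -0.354
  E            1.085 1.4979e-06      3.967     0.4868
  solve Keq expr → x = -0.354; check Q = 8.9810e-06
Then add 0.4364 M of J.
Step 2:
                   C          B          J          A
  I            1.085 1.4979e-06      4.403     0.4868
  C       8.4656e-07 -2.8219e-07 -5.6437e-07 -2.8219e-07
  E            1.085 1.2157e-06      4.403     0.4868
  solve Keq expr → x = -2.8219e-07; check Q = 8.9810e-06

Q₀ = 5.2569e+05; Q > K (proceeds reverse)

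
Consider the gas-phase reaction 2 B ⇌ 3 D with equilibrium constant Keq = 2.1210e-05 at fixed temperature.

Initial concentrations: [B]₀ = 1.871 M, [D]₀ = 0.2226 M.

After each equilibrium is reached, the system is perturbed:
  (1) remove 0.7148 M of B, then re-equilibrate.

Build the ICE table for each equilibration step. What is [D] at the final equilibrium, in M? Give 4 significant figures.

[D]_eq = 0.03268 M

Q₀ = 0.003151 vs Keq = 2.1210e-05 ⇒ Q>K, reverse
Step 1:
                    B           D
  Initial       1.871      0.2226
  Change       0.1192     -0.1788
  Equil          1.99      0.0438
  solve Keq expr → x = -0.0596; check Q = 2.1210e-05
Then remove 0.7148 M of B.
Step 2:
                    B           D
  Initial       1.275      0.0438
  Change     0.007411    -0.01112
  Equil         1.283     0.03268
  solve Keq expr → x = -0.003706; check Q = 2.1210e-05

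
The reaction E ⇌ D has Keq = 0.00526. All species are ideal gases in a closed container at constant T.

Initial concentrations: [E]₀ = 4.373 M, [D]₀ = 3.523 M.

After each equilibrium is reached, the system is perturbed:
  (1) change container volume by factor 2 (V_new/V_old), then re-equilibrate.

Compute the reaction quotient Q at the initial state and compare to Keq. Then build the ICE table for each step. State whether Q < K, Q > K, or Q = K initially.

Q₀ = 0.8056 vs Keq = 0.00526 ⇒ Q>K, reverse
Step 1:
                   E          D
  I            4.373      3.523
  C            3.482     -3.482
  E            7.855    0.04132
  solve Keq expr → x = -3.482; check Q = 0.00526
Then change container volume by factor 2 (V_new/V_old).
Step 2:
                   E          D
  I            3.927    0.02066
  C                0          0
  E            3.927    0.02066
  solve Keq expr → x = 0; check Q = 0.00526

Q₀ = 0.8056; Q > K (proceeds reverse)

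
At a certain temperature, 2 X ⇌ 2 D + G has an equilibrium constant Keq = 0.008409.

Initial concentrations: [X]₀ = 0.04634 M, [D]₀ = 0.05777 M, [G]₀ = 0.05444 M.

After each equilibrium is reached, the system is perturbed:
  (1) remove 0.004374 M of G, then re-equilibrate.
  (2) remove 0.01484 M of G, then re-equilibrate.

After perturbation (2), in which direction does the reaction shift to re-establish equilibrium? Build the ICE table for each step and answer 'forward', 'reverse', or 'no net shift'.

Q₀ = 0.08461 vs Keq = 0.008409 ⇒ Q>K, reverse
Step 1:
                    X           D           G
  Initial     0.04634     0.05777     0.05444
  Change       0.0255     -0.0255    -0.01275
  Equil       0.07184     0.03227     0.04169
  solve Keq expr → x = -0.01275; check Q = 0.008409
Then remove 0.004374 M of G.
Step 2:
                    X           D           G
  Initial     0.07184     0.03227     0.03731
  Change    -0.001083    0.001083  5.4166e-04
  Equil       0.07076     0.03335     0.03786
  solve Keq expr → x = 5.4166e-04; check Q = 0.008409
Then remove 0.01484 M of G.
Step 3:
                    X           D           G
  Initial     0.07076     0.03335     0.02302
  Change    -0.004693    0.004693    0.002346
  Equil       0.06607     0.03804     0.02536
  solve Keq expr → x = 0.002346; check Q = 0.008409

Direction: forward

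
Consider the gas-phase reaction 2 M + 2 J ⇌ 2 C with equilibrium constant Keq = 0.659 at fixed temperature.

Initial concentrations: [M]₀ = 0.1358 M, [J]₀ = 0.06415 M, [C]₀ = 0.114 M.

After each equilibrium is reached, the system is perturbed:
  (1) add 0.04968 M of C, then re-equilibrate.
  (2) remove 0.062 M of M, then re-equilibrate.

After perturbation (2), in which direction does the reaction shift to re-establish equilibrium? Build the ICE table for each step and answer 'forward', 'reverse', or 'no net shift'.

Q₀ = 171.2 vs Keq = 0.659 ⇒ Q>K, reverse
Step 1:
                  M         J         C
  init       0.1358   0.06415     0.114
  Δ         0.08674   0.08674  -0.08674
  eq         0.2225    0.1509   0.02726
  solve Keq expr → x = -0.04337; check Q = 0.659
Then add 0.04968 M of C.
Step 2:
                  M         J         C
  init       0.2225    0.1509   0.07694
  Δ         0.03726   0.03726  -0.03726
  eq         0.2598    0.1881   0.03968
  solve Keq expr → x = -0.01863; check Q = 0.659
Then remove 0.062 M of M.
Step 3:
                  M         J         C
  init       0.1978    0.1881   0.03968
  Δ        0.007179  0.007179 -0.007179
  eq          0.205    0.1953    0.0325
  solve Keq expr → x = -0.003589; check Q = 0.659

Direction: reverse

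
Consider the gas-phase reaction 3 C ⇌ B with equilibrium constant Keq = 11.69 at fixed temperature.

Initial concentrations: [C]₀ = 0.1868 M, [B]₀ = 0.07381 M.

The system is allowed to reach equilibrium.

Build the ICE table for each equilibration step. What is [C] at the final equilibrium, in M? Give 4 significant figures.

[C]_eq = 0.1853 M

Q₀ = 11.32 vs Keq = 11.69 ⇒ Q<K, forward
Step 1:
                  C         B
  init       0.1868   0.07381
  Δ       -0.001544 5.1461e-04
  eq         0.1853   0.07432
  solve Keq expr → x = 5.1461e-04; check Q = 11.69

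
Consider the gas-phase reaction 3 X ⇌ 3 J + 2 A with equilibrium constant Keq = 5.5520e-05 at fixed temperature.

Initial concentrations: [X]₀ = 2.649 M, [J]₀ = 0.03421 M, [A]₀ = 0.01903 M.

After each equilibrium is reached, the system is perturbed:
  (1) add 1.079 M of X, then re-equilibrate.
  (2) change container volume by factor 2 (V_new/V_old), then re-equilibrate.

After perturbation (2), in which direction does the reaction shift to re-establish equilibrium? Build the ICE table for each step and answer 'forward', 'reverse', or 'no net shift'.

Direction: forward

Q₀ = 7.7999e-10 vs Keq = 5.5520e-05 ⇒ Q<K, forward
Step 1:
                   X          J          A
  init         2.649    0.03421    0.01903
  Δ          -0.2483     0.2483     0.1655
  eq           2.401     0.2825     0.1846
  solve Keq expr → x = 0.08277; check Q = 5.5520e-05
Then add 1.079 M of X.
Step 2:
                   X          J          A
  init          3.48     0.2825     0.1846
  Δ         -0.06591    0.06591    0.04394
  eq           3.414     0.3484     0.2285
  solve Keq expr → x = 0.02197; check Q = 5.5520e-05
Then change container volume by factor 2 (V_new/V_old).
Step 3:
                   X          J          A
  init         1.707     0.1742     0.1143
  Δ         -0.05117    0.05117    0.03411
  eq           1.656     0.2254     0.1484
  solve Keq expr → x = 0.01706; check Q = 5.5520e-05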